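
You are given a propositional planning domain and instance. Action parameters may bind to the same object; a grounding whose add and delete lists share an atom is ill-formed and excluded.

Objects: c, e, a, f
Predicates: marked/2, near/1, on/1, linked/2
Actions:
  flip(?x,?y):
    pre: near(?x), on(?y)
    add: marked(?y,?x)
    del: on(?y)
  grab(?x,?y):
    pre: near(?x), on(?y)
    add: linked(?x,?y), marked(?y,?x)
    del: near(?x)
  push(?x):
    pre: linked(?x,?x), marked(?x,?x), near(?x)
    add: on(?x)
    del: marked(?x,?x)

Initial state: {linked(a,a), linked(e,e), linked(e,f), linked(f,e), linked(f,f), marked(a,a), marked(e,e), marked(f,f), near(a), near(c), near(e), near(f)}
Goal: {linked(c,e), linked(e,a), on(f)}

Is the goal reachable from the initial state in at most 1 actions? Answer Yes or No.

No

1. push(e)  →  {linked(a,a), linked(e,e), linked(e,f), linked(f,e), linked(f,f), marked(a,a), marked(f,f), near(a), near(c), near(e), near(f), on(e)}
2. grab(c,e)  →  {linked(a,a), linked(c,e), linked(e,e), linked(e,f), linked(f,e), linked(f,f), marked(a,a), marked(e,c), marked(f,f), near(a), near(e), near(f), on(e)}
3. push(a)  →  {linked(a,a), linked(c,e), linked(e,e), linked(e,f), linked(f,e), linked(f,f), marked(e,c), marked(f,f), near(a), near(e), near(f), on(a), on(e)}
4. grab(e,a)  →  {linked(a,a), linked(c,e), linked(e,a), linked(e,e), linked(e,f), linked(f,e), linked(f,f), marked(a,e), marked(e,c), marked(f,f), near(a), near(f), on(a), on(e)}
5. push(f)  →  {linked(a,a), linked(c,e), linked(e,a), linked(e,e), linked(e,f), linked(f,e), linked(f,f), marked(a,e), marked(e,c), near(a), near(f), on(a), on(e), on(f)}
optimal plan length = 5; 5 > 1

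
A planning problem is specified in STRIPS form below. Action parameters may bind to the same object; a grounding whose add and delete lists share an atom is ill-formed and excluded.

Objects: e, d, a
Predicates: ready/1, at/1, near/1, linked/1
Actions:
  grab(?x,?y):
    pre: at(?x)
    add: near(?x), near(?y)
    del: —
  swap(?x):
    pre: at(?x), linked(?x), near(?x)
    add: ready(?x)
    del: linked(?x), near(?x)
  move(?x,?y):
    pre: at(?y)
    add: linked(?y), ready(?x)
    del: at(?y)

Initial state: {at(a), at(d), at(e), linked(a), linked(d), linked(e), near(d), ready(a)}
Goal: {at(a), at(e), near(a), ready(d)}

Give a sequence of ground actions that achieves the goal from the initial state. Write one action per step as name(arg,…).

1. grab(e,a)  →  {at(a), at(d), at(e), linked(a), linked(d), linked(e), near(a), near(d), near(e), ready(a)}
2. swap(d)  →  {at(a), at(d), at(e), linked(a), linked(e), near(a), near(e), ready(a), ready(d)}

grab(e,a); swap(d)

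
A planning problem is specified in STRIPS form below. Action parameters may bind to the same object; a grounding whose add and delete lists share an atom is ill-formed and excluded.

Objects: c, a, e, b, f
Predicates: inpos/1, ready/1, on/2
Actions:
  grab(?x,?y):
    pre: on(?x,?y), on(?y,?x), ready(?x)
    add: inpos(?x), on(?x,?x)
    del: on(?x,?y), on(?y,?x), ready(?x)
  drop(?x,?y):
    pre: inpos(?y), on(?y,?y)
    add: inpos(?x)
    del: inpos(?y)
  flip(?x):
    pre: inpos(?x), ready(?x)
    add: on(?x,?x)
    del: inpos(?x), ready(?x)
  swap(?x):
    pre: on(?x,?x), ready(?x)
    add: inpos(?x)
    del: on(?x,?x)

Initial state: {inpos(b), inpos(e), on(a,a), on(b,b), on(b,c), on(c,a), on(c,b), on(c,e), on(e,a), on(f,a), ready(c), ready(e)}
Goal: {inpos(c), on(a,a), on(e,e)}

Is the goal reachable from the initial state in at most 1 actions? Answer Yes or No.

No

1. grab(c,b)  →  {inpos(b), inpos(c), inpos(e), on(a,a), on(b,b), on(c,a), on(c,c), on(c,e), on(e,a), on(f,a), ready(e)}
2. flip(e)  →  {inpos(b), inpos(c), on(a,a), on(b,b), on(c,a), on(c,c), on(c,e), on(e,a), on(e,e), on(f,a)}
optimal plan length = 2; 2 > 1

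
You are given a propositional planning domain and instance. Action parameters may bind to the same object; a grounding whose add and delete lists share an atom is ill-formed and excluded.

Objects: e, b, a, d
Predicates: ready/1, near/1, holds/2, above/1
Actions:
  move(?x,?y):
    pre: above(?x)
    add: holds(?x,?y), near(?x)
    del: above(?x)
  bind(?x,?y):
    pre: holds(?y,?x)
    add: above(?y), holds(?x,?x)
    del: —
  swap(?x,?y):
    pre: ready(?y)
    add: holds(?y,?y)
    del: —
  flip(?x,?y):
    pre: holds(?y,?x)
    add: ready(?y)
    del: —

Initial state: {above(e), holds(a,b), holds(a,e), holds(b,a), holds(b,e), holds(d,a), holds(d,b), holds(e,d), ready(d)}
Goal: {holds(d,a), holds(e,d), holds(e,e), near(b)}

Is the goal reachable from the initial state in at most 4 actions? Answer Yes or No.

Yes

1. bind(e,b)  →  {above(b), above(e), holds(a,b), holds(a,e), holds(b,a), holds(b,e), holds(d,a), holds(d,b), holds(e,d), holds(e,e), ready(d)}
2. move(b,e)  →  {above(e), holds(a,b), holds(a,e), holds(b,a), holds(b,e), holds(d,a), holds(d,b), holds(e,d), holds(e,e), near(b), ready(d)}
optimal plan length = 2; 2 ≤ 4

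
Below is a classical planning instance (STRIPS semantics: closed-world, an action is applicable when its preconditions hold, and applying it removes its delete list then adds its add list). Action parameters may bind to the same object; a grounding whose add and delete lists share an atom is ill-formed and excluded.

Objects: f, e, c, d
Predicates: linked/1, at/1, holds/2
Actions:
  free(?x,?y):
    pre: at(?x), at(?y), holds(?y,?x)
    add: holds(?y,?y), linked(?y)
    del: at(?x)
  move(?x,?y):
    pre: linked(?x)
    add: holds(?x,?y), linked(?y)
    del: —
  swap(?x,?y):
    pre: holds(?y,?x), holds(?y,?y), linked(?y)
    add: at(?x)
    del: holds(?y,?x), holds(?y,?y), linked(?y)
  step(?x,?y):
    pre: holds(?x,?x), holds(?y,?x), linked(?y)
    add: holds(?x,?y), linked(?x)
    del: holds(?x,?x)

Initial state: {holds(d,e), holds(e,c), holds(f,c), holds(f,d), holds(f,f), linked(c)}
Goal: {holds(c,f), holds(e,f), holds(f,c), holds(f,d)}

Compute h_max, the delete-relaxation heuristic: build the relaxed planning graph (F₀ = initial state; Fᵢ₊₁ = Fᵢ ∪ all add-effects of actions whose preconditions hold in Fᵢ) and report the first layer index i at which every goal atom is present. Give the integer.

F0 = init (6 atoms)
F1 = F0 ∪ {holds(c,c), holds(c,d), holds(c,e), holds(c,f), linked(d), linked(e), linked(f)}  (13 atoms)
F2 = F1 ∪ {at(c), at(d), at(e), at(f), holds(d,c), holds(d,d), holds(d,f), holds(e,d), holds(e,e), holds(e,f), holds(f,e)}  (24 atoms)
goal ⊆ F2  ⇒  h_max = 2

2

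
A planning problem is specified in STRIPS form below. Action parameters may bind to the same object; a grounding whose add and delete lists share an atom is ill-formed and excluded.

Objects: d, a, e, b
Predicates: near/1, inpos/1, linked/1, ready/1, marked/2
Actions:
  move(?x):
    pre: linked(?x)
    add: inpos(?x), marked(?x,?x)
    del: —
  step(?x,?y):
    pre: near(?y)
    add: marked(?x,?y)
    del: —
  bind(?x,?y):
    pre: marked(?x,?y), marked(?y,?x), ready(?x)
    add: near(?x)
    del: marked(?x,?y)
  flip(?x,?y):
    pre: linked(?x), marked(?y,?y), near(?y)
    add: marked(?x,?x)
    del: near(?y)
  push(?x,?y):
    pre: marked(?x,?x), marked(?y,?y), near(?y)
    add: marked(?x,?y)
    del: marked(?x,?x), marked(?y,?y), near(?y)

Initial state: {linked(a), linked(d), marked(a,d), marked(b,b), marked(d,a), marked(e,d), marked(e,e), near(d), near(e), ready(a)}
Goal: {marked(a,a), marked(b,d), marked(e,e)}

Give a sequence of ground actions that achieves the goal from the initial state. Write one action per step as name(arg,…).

1. move(a)  →  {inpos(a), linked(a), linked(d), marked(a,a), marked(a,d), marked(b,b), marked(d,a), marked(e,d), marked(e,e), near(d), near(e), ready(a)}
2. step(b,d)  →  {inpos(a), linked(a), linked(d), marked(a,a), marked(a,d), marked(b,b), marked(b,d), marked(d,a), marked(e,d), marked(e,e), near(d), near(e), ready(a)}

move(a); step(b,d)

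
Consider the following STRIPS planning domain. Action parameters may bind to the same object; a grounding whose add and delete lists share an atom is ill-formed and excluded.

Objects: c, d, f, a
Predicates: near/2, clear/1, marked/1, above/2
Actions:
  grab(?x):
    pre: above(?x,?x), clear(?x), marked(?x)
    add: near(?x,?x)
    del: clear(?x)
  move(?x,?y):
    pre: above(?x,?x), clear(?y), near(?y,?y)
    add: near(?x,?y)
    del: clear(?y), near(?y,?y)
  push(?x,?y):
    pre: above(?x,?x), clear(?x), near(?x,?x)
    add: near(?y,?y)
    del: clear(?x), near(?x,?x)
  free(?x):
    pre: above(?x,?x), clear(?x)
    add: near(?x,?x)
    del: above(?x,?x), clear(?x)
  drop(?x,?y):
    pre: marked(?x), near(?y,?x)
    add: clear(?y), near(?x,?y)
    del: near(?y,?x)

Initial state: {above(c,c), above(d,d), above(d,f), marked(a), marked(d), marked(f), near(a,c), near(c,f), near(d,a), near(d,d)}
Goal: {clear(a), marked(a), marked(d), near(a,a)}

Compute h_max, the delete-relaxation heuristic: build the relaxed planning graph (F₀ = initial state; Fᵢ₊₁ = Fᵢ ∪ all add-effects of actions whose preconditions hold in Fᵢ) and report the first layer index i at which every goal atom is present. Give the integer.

F0 = init (10 atoms)
F1 = F0 ∪ {clear(c), clear(d), near(a,d), near(f,c)}  (14 atoms)
F2 = F1 ∪ {clear(a), near(a,a), near(c,c), near(c,d), near(f,f)}  (19 atoms)
goal ⊆ F2  ⇒  h_max = 2

2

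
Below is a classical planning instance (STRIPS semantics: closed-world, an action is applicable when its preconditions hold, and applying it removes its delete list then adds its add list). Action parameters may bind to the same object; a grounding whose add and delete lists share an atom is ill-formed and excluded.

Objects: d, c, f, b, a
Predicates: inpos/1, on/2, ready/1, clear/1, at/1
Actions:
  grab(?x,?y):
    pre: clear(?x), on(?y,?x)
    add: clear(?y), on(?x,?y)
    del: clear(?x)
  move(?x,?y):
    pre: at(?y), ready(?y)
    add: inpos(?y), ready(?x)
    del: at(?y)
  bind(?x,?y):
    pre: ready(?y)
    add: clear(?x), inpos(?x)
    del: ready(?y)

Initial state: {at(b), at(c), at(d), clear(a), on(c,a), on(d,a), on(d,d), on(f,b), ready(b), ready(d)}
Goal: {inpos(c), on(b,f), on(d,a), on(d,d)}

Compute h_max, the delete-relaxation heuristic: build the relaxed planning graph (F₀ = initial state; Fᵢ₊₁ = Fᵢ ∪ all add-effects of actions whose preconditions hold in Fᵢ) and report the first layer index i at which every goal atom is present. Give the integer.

F0 = init (10 atoms)
F1 = F0 ∪ {clear(b), clear(c), clear(d), clear(f), inpos(a), inpos(b), inpos(c), inpos(d), inpos(f), on(a,c), on(a,d), ready(a), ready(c), ready(f)}  (24 atoms)
F2 = F1 ∪ {on(b,f)}  (25 atoms)
goal ⊆ F2  ⇒  h_max = 2

2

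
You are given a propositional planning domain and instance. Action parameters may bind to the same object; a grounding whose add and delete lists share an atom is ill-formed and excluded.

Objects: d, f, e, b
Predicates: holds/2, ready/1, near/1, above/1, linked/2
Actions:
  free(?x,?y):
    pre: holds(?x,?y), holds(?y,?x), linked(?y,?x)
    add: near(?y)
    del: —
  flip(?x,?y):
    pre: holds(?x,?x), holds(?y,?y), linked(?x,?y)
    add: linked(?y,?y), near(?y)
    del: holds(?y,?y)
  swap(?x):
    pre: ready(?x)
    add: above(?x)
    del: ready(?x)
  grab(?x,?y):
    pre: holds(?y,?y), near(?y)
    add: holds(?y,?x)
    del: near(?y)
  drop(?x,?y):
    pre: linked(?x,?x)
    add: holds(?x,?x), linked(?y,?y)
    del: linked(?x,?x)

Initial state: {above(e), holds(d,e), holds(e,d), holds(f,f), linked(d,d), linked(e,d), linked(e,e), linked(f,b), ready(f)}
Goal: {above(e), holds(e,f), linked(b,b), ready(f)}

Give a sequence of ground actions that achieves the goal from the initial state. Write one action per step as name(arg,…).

free(d,e); drop(e,b); grab(f,e)

1. free(d,e)  →  {above(e), holds(d,e), holds(e,d), holds(f,f), linked(d,d), linked(e,d), linked(e,e), linked(f,b), near(e), ready(f)}
2. drop(e,b)  →  {above(e), holds(d,e), holds(e,d), holds(e,e), holds(f,f), linked(b,b), linked(d,d), linked(e,d), linked(f,b), near(e), ready(f)}
3. grab(f,e)  →  {above(e), holds(d,e), holds(e,d), holds(e,e), holds(e,f), holds(f,f), linked(b,b), linked(d,d), linked(e,d), linked(f,b), ready(f)}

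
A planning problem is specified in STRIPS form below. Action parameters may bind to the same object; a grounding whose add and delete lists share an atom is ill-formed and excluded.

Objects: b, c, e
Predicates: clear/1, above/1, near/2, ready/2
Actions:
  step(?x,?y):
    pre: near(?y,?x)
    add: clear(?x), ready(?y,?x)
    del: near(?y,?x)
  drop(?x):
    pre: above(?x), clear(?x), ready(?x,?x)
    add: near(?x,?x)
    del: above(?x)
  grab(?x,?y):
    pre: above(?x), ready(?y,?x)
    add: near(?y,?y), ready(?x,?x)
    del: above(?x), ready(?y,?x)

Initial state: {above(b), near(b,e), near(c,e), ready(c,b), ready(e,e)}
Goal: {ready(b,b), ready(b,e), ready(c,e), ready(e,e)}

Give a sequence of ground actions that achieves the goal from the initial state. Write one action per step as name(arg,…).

1. step(e,b)  →  {above(b), clear(e), near(c,e), ready(b,e), ready(c,b), ready(e,e)}
2. step(e,c)  →  {above(b), clear(e), ready(b,e), ready(c,b), ready(c,e), ready(e,e)}
3. grab(b,c)  →  {clear(e), near(c,c), ready(b,b), ready(b,e), ready(c,e), ready(e,e)}

step(e,b); step(e,c); grab(b,c)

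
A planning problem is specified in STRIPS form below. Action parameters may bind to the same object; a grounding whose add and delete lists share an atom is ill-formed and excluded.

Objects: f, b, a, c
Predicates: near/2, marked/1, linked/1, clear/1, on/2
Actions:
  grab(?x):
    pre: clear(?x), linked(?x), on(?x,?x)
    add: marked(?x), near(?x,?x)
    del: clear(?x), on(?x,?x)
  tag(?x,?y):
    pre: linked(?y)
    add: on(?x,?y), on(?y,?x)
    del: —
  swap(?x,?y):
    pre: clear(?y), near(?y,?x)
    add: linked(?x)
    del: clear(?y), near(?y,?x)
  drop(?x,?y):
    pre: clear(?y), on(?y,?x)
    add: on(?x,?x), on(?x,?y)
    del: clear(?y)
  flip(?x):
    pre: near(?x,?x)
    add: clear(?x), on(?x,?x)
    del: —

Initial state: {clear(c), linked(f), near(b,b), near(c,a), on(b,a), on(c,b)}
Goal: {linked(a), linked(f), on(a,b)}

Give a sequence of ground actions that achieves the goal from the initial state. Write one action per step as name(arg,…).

1. swap(a,c)  →  {linked(a), linked(f), near(b,b), on(b,a), on(c,b)}
2. tag(b,a)  →  {linked(a), linked(f), near(b,b), on(a,b), on(b,a), on(c,b)}

swap(a,c); tag(b,a)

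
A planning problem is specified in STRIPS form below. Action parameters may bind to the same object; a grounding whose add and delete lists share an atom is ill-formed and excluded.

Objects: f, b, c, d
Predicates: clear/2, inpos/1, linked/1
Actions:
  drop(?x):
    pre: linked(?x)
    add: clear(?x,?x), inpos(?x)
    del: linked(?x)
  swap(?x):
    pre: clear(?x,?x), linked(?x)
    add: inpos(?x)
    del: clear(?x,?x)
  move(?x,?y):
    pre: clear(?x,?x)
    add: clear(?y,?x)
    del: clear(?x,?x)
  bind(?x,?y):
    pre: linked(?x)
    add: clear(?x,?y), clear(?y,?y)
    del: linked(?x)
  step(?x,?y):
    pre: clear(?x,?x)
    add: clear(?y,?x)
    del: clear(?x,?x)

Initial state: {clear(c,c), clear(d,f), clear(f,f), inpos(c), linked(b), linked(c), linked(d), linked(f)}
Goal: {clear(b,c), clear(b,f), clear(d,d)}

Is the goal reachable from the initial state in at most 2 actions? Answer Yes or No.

1. drop(d)  →  {clear(c,c), clear(d,d), clear(d,f), clear(f,f), inpos(c), inpos(d), linked(b), linked(c), linked(f)}
2. move(f,b)  →  {clear(b,f), clear(c,c), clear(d,d), clear(d,f), inpos(c), inpos(d), linked(b), linked(c), linked(f)}
3. move(c,b)  →  {clear(b,c), clear(b,f), clear(d,d), clear(d,f), inpos(c), inpos(d), linked(b), linked(c), linked(f)}
optimal plan length = 3; 3 > 2

No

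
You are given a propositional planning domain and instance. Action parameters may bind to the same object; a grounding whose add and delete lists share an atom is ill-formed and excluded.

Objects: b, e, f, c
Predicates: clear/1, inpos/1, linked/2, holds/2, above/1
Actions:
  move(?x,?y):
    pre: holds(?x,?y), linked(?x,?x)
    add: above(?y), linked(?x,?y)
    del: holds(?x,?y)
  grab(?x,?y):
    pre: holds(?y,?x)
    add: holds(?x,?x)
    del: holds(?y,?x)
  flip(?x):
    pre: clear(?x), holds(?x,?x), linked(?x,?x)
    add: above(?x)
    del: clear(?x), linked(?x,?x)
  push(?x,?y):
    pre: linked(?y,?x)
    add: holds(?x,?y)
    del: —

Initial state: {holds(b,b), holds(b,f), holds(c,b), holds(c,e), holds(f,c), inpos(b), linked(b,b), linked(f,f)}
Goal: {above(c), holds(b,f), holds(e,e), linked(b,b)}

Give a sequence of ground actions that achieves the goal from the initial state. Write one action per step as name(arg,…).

move(f,c); grab(e,c)

1. move(f,c)  →  {above(c), holds(b,b), holds(b,f), holds(c,b), holds(c,e), inpos(b), linked(b,b), linked(f,c), linked(f,f)}
2. grab(e,c)  →  {above(c), holds(b,b), holds(b,f), holds(c,b), holds(e,e), inpos(b), linked(b,b), linked(f,c), linked(f,f)}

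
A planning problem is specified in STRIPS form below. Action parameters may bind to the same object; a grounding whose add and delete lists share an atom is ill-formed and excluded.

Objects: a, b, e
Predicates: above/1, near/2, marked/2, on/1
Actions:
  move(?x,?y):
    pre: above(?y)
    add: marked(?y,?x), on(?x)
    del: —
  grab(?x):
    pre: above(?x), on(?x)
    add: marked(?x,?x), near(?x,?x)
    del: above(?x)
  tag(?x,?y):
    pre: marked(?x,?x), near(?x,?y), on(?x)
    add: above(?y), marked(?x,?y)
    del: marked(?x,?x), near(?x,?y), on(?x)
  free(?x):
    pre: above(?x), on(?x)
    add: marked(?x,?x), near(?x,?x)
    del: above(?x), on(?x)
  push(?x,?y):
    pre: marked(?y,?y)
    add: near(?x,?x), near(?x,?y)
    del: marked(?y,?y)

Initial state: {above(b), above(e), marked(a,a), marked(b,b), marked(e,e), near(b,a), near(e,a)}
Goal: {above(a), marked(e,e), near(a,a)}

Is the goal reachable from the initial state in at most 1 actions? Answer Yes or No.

1. move(b,b)  →  {above(b), above(e), marked(a,a), marked(b,b), marked(e,e), near(b,a), near(e,a), on(b)}
2. tag(b,a)  →  {above(a), above(b), above(e), marked(a,a), marked(b,a), marked(e,e), near(e,a)}
3. push(a,a)  →  {above(a), above(b), above(e), marked(b,a), marked(e,e), near(a,a), near(e,a)}
optimal plan length = 3; 3 > 1

No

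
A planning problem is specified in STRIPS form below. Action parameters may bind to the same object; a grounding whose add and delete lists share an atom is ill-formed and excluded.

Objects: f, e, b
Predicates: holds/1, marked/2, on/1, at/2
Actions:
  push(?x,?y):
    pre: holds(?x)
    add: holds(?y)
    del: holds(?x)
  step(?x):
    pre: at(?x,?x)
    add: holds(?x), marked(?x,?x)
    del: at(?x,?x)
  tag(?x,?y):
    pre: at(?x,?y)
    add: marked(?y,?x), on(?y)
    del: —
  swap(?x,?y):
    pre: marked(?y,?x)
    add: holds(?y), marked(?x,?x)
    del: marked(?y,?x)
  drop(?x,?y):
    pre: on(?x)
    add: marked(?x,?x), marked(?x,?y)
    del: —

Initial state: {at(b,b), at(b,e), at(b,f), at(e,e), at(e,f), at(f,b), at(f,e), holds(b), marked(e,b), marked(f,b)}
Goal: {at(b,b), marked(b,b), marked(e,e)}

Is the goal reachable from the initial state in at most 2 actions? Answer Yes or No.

Yes

1. step(e)  →  {at(b,b), at(b,e), at(b,f), at(e,f), at(f,b), at(f,e), holds(b), holds(e), marked(e,b), marked(e,e), marked(f,b)}
2. tag(b,b)  →  {at(b,b), at(b,e), at(b,f), at(e,f), at(f,b), at(f,e), holds(b), holds(e), marked(b,b), marked(e,b), marked(e,e), marked(f,b), on(b)}
optimal plan length = 2; 2 ≤ 2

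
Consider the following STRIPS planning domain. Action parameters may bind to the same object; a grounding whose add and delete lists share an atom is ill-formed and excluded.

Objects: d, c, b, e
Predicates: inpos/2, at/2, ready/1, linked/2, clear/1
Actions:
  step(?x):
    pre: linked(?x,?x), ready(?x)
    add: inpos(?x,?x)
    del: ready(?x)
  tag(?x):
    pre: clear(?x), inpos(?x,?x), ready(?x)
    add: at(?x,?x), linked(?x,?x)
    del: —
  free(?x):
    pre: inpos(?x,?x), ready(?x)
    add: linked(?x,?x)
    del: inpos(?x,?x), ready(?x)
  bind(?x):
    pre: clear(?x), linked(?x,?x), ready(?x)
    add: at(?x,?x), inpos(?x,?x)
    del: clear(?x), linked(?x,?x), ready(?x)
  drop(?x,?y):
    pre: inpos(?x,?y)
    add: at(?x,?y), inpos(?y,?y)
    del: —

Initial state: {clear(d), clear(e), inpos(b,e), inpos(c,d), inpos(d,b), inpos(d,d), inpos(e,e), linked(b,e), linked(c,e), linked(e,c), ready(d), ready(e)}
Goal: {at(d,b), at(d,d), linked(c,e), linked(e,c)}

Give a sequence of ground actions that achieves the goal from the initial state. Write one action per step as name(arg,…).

1. tag(d)  →  {at(d,d), clear(d), clear(e), inpos(b,e), inpos(c,d), inpos(d,b), inpos(d,d), inpos(e,e), linked(b,e), linked(c,e), linked(d,d), linked(e,c), ready(d), ready(e)}
2. drop(d,b)  →  {at(d,b), at(d,d), clear(d), clear(e), inpos(b,b), inpos(b,e), inpos(c,d), inpos(d,b), inpos(d,d), inpos(e,e), linked(b,e), linked(c,e), linked(d,d), linked(e,c), ready(d), ready(e)}

tag(d); drop(d,b)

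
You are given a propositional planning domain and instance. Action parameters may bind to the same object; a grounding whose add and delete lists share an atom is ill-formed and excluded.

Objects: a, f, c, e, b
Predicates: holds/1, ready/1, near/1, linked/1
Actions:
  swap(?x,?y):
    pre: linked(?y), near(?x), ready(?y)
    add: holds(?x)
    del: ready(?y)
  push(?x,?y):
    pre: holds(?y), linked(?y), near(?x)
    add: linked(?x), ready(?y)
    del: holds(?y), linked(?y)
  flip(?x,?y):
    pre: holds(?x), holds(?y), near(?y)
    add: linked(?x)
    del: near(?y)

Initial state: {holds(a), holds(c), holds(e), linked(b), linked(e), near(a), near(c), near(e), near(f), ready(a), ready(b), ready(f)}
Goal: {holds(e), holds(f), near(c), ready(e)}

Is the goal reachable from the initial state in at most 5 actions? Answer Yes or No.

1. swap(f,b)  →  {holds(a), holds(c), holds(e), holds(f), linked(b), linked(e), near(a), near(c), near(e), near(f), ready(a), ready(f)}
2. push(a,e)  →  {holds(a), holds(c), holds(f), linked(a), linked(b), near(a), near(c), near(e), near(f), ready(a), ready(e), ready(f)}
3. swap(e,a)  →  {holds(a), holds(c), holds(e), holds(f), linked(a), linked(b), near(a), near(c), near(e), near(f), ready(e), ready(f)}
optimal plan length = 3; 3 ≤ 5

Yes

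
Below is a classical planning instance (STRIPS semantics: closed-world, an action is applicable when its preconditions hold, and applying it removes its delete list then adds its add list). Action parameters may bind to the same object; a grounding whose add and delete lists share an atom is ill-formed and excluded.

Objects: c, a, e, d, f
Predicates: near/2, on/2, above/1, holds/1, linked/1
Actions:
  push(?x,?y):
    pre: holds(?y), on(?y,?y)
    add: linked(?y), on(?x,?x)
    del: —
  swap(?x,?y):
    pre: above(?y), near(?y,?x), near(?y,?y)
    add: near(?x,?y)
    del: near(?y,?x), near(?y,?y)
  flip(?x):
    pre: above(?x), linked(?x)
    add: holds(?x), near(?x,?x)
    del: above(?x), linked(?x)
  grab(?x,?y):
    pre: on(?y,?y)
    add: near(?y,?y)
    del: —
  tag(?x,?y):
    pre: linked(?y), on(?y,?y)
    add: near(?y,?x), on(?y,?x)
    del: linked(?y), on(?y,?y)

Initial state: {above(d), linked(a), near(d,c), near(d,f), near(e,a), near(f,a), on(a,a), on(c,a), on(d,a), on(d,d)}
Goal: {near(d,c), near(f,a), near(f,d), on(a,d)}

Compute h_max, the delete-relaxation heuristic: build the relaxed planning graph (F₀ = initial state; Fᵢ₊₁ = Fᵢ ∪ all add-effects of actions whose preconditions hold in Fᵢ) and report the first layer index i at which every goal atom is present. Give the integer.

F0 = init (10 atoms)
F1 = F0 ∪ {near(a,a), near(a,c), near(a,d), near(a,e), near(a,f), near(d,d), on(a,c), on(a,d), on(a,e), on(a,f)}  (20 atoms)
F2 = F1 ∪ {near(c,d), near(f,d)}  (22 atoms)
goal ⊆ F2  ⇒  h_max = 2

2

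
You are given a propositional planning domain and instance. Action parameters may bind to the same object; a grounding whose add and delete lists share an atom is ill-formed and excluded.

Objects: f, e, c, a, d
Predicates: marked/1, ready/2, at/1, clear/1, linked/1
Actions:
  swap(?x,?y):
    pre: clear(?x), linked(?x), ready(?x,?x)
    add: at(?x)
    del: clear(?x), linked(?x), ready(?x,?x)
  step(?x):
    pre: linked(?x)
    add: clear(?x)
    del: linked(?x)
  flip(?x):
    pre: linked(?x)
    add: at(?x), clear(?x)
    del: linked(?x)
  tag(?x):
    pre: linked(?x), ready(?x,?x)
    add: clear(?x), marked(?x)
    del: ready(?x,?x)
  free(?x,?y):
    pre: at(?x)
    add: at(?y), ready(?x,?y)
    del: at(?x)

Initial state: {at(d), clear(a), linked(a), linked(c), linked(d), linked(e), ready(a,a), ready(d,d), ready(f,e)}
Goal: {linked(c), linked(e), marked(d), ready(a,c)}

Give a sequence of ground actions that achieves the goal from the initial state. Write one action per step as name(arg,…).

swap(a,f); tag(d); free(a,c)

1. swap(a,f)  →  {at(a), at(d), linked(c), linked(d), linked(e), ready(d,d), ready(f,e)}
2. tag(d)  →  {at(a), at(d), clear(d), linked(c), linked(d), linked(e), marked(d), ready(f,e)}
3. free(a,c)  →  {at(c), at(d), clear(d), linked(c), linked(d), linked(e), marked(d), ready(a,c), ready(f,e)}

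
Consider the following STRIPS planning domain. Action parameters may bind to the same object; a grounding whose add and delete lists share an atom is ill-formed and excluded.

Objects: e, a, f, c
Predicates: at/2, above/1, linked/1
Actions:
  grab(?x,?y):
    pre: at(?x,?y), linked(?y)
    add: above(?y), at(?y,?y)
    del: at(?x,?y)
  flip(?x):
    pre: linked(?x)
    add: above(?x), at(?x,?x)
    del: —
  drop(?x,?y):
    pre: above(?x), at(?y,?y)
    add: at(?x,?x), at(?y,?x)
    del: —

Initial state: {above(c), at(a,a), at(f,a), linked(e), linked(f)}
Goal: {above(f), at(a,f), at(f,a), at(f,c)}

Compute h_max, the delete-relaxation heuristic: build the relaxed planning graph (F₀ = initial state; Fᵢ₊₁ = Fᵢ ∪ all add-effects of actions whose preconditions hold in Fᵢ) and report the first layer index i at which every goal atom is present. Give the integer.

2

F0 = init (5 atoms)
F1 = F0 ∪ {above(e), above(f), at(a,c), at(c,c), at(e,e), at(f,f)}  (11 atoms)
F2 = F1 ∪ {at(a,e), at(a,f), at(c,e), at(c,f), at(e,c), at(e,f), at(f,c), at(f,e)}  (19 atoms)
goal ⊆ F2  ⇒  h_max = 2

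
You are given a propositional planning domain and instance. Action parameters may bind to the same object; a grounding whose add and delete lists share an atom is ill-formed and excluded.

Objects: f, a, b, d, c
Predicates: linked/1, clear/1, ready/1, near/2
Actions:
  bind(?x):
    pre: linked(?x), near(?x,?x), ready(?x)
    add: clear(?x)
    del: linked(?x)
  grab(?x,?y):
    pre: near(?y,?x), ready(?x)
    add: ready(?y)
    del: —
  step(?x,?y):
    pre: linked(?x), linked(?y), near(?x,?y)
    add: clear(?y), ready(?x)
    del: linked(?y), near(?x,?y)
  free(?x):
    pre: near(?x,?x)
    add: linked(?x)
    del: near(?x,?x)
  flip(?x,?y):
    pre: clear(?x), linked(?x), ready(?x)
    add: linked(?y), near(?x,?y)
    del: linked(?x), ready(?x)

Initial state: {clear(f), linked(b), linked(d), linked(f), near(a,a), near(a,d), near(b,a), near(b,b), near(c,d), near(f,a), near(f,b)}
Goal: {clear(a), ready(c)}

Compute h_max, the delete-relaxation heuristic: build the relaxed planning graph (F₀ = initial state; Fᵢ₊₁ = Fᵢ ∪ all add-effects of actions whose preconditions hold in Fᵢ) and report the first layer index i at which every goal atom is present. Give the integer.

F0 = init (11 atoms)
F1 = F0 ∪ {clear(b), linked(a), ready(b), ready(f)}  (15 atoms)
F2 = F1 ∪ {clear(a), clear(d), linked(c), near(b,c), near(b,d), near(b,f), near(f,c), near(f,d), ready(a)}  (24 atoms)
F3 = F2 ∪ {clear(c), near(a,b), near(a,c), near(a,f), ready(c)}  (29 atoms)
goal ⊆ F3  ⇒  h_max = 3

3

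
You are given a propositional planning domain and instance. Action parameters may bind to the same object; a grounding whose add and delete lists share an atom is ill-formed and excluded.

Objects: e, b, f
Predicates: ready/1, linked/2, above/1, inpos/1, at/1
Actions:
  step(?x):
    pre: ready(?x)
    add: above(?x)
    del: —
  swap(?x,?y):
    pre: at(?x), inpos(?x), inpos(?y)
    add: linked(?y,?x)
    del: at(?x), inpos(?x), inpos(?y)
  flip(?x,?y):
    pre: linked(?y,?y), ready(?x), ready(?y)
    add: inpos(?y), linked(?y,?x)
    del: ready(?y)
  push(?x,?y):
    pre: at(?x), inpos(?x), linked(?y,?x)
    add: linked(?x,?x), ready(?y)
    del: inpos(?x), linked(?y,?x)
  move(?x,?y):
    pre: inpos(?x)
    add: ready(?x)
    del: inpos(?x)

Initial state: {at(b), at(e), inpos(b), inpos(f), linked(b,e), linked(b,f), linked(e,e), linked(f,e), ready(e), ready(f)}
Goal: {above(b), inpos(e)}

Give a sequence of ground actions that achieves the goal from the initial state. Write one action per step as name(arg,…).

1. flip(e,e)  →  {at(b), at(e), inpos(b), inpos(e), inpos(f), linked(b,e), linked(b,f), linked(e,e), linked(f,e), ready(f)}
2. move(b,e)  →  {at(b), at(e), inpos(e), inpos(f), linked(b,e), linked(b,f), linked(e,e), linked(f,e), ready(b), ready(f)}
3. step(b)  →  {above(b), at(b), at(e), inpos(e), inpos(f), linked(b,e), linked(b,f), linked(e,e), linked(f,e), ready(b), ready(f)}

flip(e,e); move(b,e); step(b)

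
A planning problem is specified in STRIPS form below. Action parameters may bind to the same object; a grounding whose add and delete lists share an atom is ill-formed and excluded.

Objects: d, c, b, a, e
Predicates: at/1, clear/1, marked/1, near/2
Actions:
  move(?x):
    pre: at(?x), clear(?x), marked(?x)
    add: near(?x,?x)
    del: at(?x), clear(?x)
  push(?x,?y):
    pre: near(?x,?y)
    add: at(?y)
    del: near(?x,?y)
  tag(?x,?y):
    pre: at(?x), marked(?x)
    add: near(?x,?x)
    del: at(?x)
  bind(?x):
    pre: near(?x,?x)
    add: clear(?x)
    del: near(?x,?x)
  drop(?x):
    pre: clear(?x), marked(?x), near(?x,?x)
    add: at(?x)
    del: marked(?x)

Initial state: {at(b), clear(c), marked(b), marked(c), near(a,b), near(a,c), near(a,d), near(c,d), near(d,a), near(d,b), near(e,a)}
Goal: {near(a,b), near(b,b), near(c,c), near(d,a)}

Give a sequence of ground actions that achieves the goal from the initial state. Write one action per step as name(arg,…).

1. push(a,c)  →  {at(b), at(c), clear(c), marked(b), marked(c), near(a,b), near(a,d), near(c,d), near(d,a), near(d,b), near(e,a)}
2. move(c)  →  {at(b), marked(b), marked(c), near(a,b), near(a,d), near(c,c), near(c,d), near(d,a), near(d,b), near(e,a)}
3. tag(b,d)  →  {marked(b), marked(c), near(a,b), near(a,d), near(b,b), near(c,c), near(c,d), near(d,a), near(d,b), near(e,a)}

push(a,c); move(c); tag(b,d)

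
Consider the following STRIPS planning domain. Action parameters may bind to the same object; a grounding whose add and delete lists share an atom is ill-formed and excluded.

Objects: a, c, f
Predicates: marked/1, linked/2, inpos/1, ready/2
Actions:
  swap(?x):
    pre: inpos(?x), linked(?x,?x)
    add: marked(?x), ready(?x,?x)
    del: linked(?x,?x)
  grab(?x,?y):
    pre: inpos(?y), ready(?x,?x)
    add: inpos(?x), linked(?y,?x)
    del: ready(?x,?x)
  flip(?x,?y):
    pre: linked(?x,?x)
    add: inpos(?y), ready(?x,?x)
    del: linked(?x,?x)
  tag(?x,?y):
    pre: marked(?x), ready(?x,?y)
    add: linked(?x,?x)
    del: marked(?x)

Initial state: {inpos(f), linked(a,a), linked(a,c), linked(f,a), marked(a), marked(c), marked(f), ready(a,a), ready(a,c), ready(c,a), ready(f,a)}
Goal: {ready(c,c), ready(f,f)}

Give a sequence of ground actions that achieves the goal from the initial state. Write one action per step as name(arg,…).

tag(c,a); flip(c,a); tag(f,a); swap(f)

1. tag(c,a)  →  {inpos(f), linked(a,a), linked(a,c), linked(c,c), linked(f,a), marked(a), marked(f), ready(a,a), ready(a,c), ready(c,a), ready(f,a)}
2. flip(c,a)  →  {inpos(a), inpos(f), linked(a,a), linked(a,c), linked(f,a), marked(a), marked(f), ready(a,a), ready(a,c), ready(c,a), ready(c,c), ready(f,a)}
3. tag(f,a)  →  {inpos(a), inpos(f), linked(a,a), linked(a,c), linked(f,a), linked(f,f), marked(a), ready(a,a), ready(a,c), ready(c,a), ready(c,c), ready(f,a)}
4. swap(f)  →  {inpos(a), inpos(f), linked(a,a), linked(a,c), linked(f,a), marked(a), marked(f), ready(a,a), ready(a,c), ready(c,a), ready(c,c), ready(f,a), ready(f,f)}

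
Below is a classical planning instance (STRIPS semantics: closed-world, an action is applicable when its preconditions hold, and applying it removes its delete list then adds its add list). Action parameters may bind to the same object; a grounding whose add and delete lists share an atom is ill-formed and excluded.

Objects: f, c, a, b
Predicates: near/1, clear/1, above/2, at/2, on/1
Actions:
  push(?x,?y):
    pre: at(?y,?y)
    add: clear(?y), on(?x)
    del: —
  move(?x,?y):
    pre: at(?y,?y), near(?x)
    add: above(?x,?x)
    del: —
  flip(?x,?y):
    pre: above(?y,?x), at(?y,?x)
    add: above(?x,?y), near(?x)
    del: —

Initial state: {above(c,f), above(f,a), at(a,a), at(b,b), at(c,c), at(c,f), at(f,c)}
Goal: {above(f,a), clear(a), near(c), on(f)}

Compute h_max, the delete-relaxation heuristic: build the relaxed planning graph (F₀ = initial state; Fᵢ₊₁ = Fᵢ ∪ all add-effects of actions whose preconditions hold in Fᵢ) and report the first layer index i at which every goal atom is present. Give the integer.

2

F0 = init (7 atoms)
F1 = F0 ∪ {above(f,c), clear(a), clear(b), clear(c), near(f), on(a), on(b), on(c), on(f)}  (16 atoms)
F2 = F1 ∪ {above(f,f), near(c)}  (18 atoms)
goal ⊆ F2  ⇒  h_max = 2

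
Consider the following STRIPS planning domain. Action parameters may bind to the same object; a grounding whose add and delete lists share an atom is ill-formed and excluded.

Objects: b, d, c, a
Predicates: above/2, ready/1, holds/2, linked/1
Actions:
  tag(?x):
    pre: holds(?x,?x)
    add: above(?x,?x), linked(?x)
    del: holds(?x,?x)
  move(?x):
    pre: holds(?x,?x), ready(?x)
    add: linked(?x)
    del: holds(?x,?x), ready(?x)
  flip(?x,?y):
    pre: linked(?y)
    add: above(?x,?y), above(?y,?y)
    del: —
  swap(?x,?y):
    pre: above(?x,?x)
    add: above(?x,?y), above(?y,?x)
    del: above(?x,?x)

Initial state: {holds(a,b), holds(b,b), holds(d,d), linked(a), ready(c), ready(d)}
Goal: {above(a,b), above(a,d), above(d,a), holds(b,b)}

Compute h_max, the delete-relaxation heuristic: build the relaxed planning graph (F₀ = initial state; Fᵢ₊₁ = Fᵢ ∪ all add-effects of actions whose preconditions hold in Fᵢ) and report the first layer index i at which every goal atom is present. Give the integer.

F0 = init (6 atoms)
F1 = F0 ∪ {above(a,a), above(b,a), above(b,b), above(c,a), above(d,a), above(d,d), linked(b), linked(d)}  (14 atoms)
F2 = F1 ∪ {above(a,b), above(a,c), above(a,d), above(b,c), above(b,d), above(c,b), above(c,d), above(d,b), above(d,c)}  (23 atoms)
goal ⊆ F2  ⇒  h_max = 2

2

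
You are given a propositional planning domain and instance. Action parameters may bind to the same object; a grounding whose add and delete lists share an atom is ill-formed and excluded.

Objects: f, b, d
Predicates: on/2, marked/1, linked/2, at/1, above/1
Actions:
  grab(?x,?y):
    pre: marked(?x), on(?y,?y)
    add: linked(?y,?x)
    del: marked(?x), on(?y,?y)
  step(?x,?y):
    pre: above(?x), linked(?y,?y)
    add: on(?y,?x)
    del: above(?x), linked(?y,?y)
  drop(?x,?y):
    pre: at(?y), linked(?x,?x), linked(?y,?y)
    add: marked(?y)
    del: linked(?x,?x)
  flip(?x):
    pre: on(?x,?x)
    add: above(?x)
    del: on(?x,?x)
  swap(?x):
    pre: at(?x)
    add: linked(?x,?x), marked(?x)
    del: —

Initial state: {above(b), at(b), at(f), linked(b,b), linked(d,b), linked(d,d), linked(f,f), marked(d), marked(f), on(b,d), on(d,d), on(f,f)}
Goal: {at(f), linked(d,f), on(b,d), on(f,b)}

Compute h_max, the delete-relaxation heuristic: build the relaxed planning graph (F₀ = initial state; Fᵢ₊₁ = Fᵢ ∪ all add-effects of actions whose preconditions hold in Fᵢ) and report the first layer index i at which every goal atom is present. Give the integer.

1

F0 = init (12 atoms)
F1 = F0 ∪ {above(d), above(f), linked(d,f), linked(f,d), marked(b), on(b,b), on(d,b), on(f,b)}  (20 atoms)
goal ⊆ F1  ⇒  h_max = 1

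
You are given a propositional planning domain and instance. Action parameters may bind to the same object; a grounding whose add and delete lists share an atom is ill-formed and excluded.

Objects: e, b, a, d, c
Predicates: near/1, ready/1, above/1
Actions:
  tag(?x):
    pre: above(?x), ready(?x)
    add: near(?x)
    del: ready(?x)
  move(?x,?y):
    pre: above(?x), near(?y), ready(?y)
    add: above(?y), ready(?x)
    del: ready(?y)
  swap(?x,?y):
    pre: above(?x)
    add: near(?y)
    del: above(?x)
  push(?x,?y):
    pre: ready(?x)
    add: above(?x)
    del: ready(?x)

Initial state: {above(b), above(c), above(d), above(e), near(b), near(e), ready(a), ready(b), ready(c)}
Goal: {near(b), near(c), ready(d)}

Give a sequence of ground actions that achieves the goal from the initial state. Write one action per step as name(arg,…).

1. tag(c)  →  {above(b), above(c), above(d), above(e), near(b), near(c), near(e), ready(a), ready(b)}
2. move(d,b)  →  {above(b), above(c), above(d), above(e), near(b), near(c), near(e), ready(a), ready(d)}

tag(c); move(d,b)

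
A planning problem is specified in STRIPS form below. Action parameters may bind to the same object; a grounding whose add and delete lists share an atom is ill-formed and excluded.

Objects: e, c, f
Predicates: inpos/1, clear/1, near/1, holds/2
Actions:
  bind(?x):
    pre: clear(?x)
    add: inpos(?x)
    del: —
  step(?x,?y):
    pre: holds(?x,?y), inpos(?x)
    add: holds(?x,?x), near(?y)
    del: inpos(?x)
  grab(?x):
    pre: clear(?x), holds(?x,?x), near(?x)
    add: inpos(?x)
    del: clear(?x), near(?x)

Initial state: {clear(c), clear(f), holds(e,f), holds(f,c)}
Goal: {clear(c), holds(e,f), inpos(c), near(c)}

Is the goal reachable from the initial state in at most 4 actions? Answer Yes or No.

Yes

1. bind(c)  →  {clear(c), clear(f), holds(e,f), holds(f,c), inpos(c)}
2. bind(f)  →  {clear(c), clear(f), holds(e,f), holds(f,c), inpos(c), inpos(f)}
3. step(f,c)  →  {clear(c), clear(f), holds(e,f), holds(f,c), holds(f,f), inpos(c), near(c)}
optimal plan length = 3; 3 ≤ 4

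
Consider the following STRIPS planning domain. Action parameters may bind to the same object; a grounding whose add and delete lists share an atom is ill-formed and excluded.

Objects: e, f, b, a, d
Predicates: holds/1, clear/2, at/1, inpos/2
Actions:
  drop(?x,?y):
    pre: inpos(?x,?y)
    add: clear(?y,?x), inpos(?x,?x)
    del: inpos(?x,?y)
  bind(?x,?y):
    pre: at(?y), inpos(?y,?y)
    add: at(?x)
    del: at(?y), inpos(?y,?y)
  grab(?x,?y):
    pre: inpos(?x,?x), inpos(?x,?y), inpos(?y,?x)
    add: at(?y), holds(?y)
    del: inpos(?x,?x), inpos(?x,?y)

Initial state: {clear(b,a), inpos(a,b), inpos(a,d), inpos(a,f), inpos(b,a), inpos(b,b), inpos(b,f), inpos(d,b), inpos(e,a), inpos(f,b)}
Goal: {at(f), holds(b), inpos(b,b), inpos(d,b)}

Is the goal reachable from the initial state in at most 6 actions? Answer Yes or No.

Yes

1. drop(f,b)  →  {clear(b,a), clear(b,f), inpos(a,b), inpos(a,d), inpos(a,f), inpos(b,a), inpos(b,b), inpos(b,f), inpos(d,b), inpos(e,a), inpos(f,f)}
2. drop(a,f)  →  {clear(b,a), clear(b,f), clear(f,a), inpos(a,a), inpos(a,b), inpos(a,d), inpos(b,a), inpos(b,b), inpos(b,f), inpos(d,b), inpos(e,a), inpos(f,f)}
3. grab(f,f)  →  {at(f), clear(b,a), clear(b,f), clear(f,a), holds(f), inpos(a,a), inpos(a,b), inpos(a,d), inpos(b,a), inpos(b,b), inpos(b,f), inpos(d,b), inpos(e,a)}
4. grab(a,b)  →  {at(b), at(f), clear(b,a), clear(b,f), clear(f,a), holds(b), holds(f), inpos(a,d), inpos(b,a), inpos(b,b), inpos(b,f), inpos(d,b), inpos(e,a)}
optimal plan length = 4; 4 ≤ 6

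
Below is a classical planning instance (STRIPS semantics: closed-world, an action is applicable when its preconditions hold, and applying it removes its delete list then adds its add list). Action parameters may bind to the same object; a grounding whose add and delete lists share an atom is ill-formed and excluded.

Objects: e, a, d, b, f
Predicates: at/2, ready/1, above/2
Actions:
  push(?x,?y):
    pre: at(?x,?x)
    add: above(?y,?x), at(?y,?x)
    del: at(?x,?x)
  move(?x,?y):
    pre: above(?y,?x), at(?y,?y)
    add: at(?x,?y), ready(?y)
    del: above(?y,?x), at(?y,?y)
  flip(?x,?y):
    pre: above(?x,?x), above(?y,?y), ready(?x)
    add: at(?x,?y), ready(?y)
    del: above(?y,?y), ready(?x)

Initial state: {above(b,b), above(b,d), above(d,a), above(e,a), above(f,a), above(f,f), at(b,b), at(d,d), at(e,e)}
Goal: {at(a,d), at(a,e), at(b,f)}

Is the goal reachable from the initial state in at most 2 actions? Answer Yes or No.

1. push(e,a)  →  {above(a,e), above(b,b), above(b,d), above(d,a), above(e,a), above(f,a), above(f,f), at(a,e), at(b,b), at(d,d)}
2. push(d,a)  →  {above(a,d), above(a,e), above(b,b), above(b,d), above(d,a), above(e,a), above(f,a), above(f,f), at(a,d), at(a,e), at(b,b)}
3. move(d,b)  →  {above(a,d), above(a,e), above(b,b), above(d,a), above(e,a), above(f,a), above(f,f), at(a,d), at(a,e), at(d,b), ready(b)}
4. flip(b,f)  →  {above(a,d), above(a,e), above(b,b), above(d,a), above(e,a), above(f,a), at(a,d), at(a,e), at(b,f), at(d,b), ready(f)}
optimal plan length = 4; 4 > 2

No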